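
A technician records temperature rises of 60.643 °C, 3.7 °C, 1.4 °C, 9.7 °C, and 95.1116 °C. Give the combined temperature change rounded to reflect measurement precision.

60.643 °C + 3.7 °C + 1.4 °C + 9.7 °C + 95.1116 °C = 170.5546 °C.
Addition/subtraction keeps the fewest decimal places: 60.643 → 3 decimal places, 3.7 → 1 decimal place, 1.4 → 1 decimal place, 9.7 → 1 decimal place, 95.1116 → 4 decimal places; limit is 1.
Rounded to 1 decimal place: 170.6 °C.

170.6 °C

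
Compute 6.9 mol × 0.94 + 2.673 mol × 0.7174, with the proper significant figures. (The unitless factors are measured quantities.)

8.4 mol

6.9 × 0.94 = 6.486 → 6.5 mol (2 s.f., last digit at the 10^-1 place).
2.673 × 0.7174 = 1.9176102 → 1.918 mol (4 s.f., last digit at the 10^-3 place).
Sum: 8.4036102 mol; keep the coarser place, 10^-1.
Result: 8.4 mol.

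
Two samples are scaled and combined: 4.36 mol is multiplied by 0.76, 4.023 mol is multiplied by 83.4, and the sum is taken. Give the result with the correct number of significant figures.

4.36 × 0.76 = 3.3136 → 3.3 mol (2 s.f., last digit at the 10^-1 place).
4.023 × 83.4 = 335.5182 → 336 mol (3 s.f., last digit at the 10^0 place).
Sum: 338.8318 mol; keep the coarser place, 10^0.
Result: 339 mol.

339 mol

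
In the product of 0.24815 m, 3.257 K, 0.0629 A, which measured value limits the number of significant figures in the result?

0.0629 A

0.24815 m → 5 s.f.; 3.257 K → 4 s.f.; 0.0629 A → 3 s.f.
The fewest is 3 significant figures, from 0.0629 A.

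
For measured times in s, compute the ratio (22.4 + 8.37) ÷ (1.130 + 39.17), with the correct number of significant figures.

22.4 + 8.37 = 30.77, limited to 1 d.p. → 3 s.f.; 1.130 + 39.17 = 40.300, limited to 2 d.p. → 4 s.f.
Carrying full precision, 30.77 ÷ 40.300 = 0.763523573201…; keep min(3, 4) = 3 s.f.
Rounded to 3 significant figures: 0.764.

0.764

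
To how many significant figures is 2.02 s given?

3

2.02: zeros between nonzero digits are significant.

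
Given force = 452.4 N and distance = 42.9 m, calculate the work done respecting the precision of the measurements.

1.94 × 10^4 J

work done = 452.4 N × 42.9 m = 19407.96 J.
452.4 has 4 significant figures; 42.9 has 3.
Division/multiplication keeps the fewest: 3 significant figures.
Rounded: 1.94 × 10^4 J.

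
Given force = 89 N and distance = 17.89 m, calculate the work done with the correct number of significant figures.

work done = 89 N × 17.89 m = 1592.21 J.
89 has 2 significant figures; 17.89 has 4.
Division/multiplication keeps the fewest: 2 significant figures.
Rounded: 1.6 × 10^3 J.

1.6 × 10^3 J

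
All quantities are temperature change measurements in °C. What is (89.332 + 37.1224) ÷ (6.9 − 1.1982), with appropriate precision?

89.332 + 37.1224 = 126.4544, limited to 3 d.p. → 6 s.f.; 6.9 − 1.1982 = 5.7018, limited to 1 d.p. → 2 s.f.
Carrying full precision, 126.4544 ÷ 5.7018 = 22.1779788839…; keep min(6, 2) = 2 s.f.
Rounded to 2 significant figures: 22.

22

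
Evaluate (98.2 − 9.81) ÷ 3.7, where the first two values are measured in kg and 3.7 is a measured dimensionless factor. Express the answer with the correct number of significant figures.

98.2 kg − 9.81 kg = 88.39 kg; the difference is limited to 1 decimal place (3 s.f.).
Carrying full precision, 88.39 ÷ 3.7 = 23.8891891892… kg; 3.7 has 2 s.f., so the result keeps min(3, 2) = 2 s.f.
Rounded to 2 significant figures: 24 kg.

24 kg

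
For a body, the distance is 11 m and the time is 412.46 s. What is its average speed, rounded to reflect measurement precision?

average speed = 11 m ÷ 412.46 s = 0.026669252776… m/s.
11 has 2 significant figures; 412.46 has 5.
Division/multiplication keeps the fewest: 2 significant figures.
Rounded: 0.027 m/s.

0.027 m/s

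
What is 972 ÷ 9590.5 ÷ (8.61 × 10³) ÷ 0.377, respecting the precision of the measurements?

3.12 × 10⁻⁵

972 ÷ 9590.5 ÷ (8.61 × 10³) ÷ 0.377 = 0.0000312234230638…
Multiplication/division keeps the fewest significant figures: 972 → 3 s.f., 9590.5 → 5 s.f., 8.61 × 10³ → 3 s.f., 0.377 → 3 s.f.; limit is 3.
Rounded to 3 significant figures: 3.12 × 10⁻⁵.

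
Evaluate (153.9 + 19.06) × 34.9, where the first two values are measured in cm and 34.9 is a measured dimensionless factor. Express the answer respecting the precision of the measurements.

6.04 × 10^3 cm

153.9 cm + 19.06 cm = 172.96 cm; the sum is limited to 1 decimal place (4 s.f.).
Carrying full precision, 172.96 × 34.9 = 6036.304 cm; 34.9 has 3 s.f., so the result keeps min(4, 3) = 3 s.f.
Rounded to 3 significant figures: 6.04 × 10^3 cm.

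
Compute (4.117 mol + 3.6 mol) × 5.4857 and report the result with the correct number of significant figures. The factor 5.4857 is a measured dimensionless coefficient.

4.117 mol + 3.6 mol = 7.717 mol; the sum is limited to 1 decimal place (2 s.f.).
Carrying full precision, 7.717 × 5.4857 = 42.3331469 mol; 5.4857 has 5 s.f., so the result keeps min(2, 5) = 2 s.f.
Rounded to 2 significant figures: 42 mol.

42 mol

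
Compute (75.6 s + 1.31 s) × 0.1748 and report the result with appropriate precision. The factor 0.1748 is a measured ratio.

75.6 s + 1.31 s = 76.91 s; the sum is limited to 1 decimal place (3 s.f.).
Carrying full precision, 76.91 × 0.1748 = 13.443868 s; 0.1748 has 4 s.f., so the result keeps min(3, 4) = 3 s.f.
Rounded to 3 significant figures: 13.4 s.

13.4 s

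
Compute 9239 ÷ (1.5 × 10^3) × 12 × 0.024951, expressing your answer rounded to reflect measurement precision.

9239 ÷ (1.5 × 10^3) × 12 × 0.024951 = 1.844178312
Multiplication/division keeps the fewest significant figures: 9239 → 4 s.f., 1.5 × 10^3 → 2 s.f., 12 → 2 s.f., 0.024951 → 5 s.f.; limit is 2.
Rounded to 2 significant figures: 1.8.

1.8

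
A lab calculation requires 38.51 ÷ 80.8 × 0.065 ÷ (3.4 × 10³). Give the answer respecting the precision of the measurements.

9.1 × 10⁻⁶

38.51 ÷ 80.8 × 0.065 ÷ (3.4 × 10³) = 0.00000911164094351…
Multiplication/division keeps the fewest significant figures: 38.51 → 4 s.f., 80.8 → 3 s.f., 0.065 → 2 s.f., 3.4 × 10³ → 2 s.f.; limit is 2.
Rounded to 2 significant figures: 9.1 × 10⁻⁶.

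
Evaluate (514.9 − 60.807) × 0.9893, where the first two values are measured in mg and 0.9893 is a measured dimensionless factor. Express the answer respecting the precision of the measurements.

449.2 mg

514.9 mg − 60.807 mg = 454.093 mg; the difference is limited to 1 decimal place (4 s.f.).
Carrying full precision, 454.093 × 0.9893 = 449.2342049 mg; 0.9893 has 4 s.f., so the result keeps min(4, 4) = 4 s.f.
Rounded to 4 significant figures: 449.2 mg.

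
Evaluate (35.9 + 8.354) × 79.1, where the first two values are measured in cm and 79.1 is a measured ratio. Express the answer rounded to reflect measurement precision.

35.9 cm + 8.354 cm = 44.254 cm; the sum is limited to 1 decimal place (3 s.f.).
Carrying full precision, 44.254 × 79.1 = 3500.4914 cm; 79.1 has 3 s.f., so the result keeps min(3, 3) = 3 s.f.
Rounded to 3 significant figures: 3.50 × 10³ cm.

3.50 × 10³ cm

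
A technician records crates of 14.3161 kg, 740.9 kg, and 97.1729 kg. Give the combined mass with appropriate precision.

852.4 kg

14.3161 kg + 740.9 kg + 97.1729 kg = 852.3890 kg.
Addition/subtraction keeps the fewest decimal places: 14.3161 → 4 decimal places, 740.9 → 1 decimal place, 97.1729 → 4 decimal places; limit is 1.
Rounded to 1 decimal place: 852.4 kg.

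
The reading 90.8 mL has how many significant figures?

90.8: zeros between nonzero digits are significant.

3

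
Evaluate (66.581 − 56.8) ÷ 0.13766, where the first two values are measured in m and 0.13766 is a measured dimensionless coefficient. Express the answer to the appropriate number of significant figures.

66.581 m − 56.8 m = 9.781 m; the difference is limited to 1 decimal place (2 s.f.).
Carrying full precision, 9.781 ÷ 0.13766 = 71.0518669185… m; 0.13766 has 5 s.f., so the result keeps min(2, 5) = 2 s.f.
Rounded to 2 significant figures: 71 m.

71 m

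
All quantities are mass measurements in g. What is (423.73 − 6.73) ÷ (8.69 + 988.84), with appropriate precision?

0.41803

423.73 − 6.73 = 417.00, limited to 2 d.p. → 5 s.f.; 8.69 + 988.84 = 997.53, limited to 2 d.p. → 5 s.f.
Carrying full precision, 417.00 ÷ 997.53 = 0.418032540375…; keep min(5, 5) = 5 s.f.
Rounded to 5 significant figures: 0.41803.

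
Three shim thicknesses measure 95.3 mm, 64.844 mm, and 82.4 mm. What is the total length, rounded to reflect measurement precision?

242.5 mm

95.3 mm + 64.844 mm + 82.4 mm = 242.544 mm.
Addition/subtraction keeps the fewest decimal places: 95.3 → 1 decimal place, 64.844 → 3 decimal places, 82.4 → 1 decimal place; limit is 1.
Rounded to 1 decimal place: 242.5 mm.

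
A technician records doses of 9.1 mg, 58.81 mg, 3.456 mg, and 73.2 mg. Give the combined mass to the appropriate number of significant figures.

9.1 mg + 58.81 mg + 3.456 mg + 73.2 mg = 144.566 mg.
Addition/subtraction keeps the fewest decimal places: 9.1 → 1 decimal place, 58.81 → 2 decimal places, 3.456 → 3 decimal places, 73.2 → 1 decimal place; limit is 1.
Rounded to 1 decimal place: 144.6 mg.

144.6 mg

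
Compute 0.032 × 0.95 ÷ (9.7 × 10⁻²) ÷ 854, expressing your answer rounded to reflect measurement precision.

3.7 × 10⁻⁴

0.032 × 0.95 ÷ (9.7 × 10⁻²) ÷ 854 = 0.000366981337068…
Multiplication/division keeps the fewest significant figures: 0.032 → 2 s.f., 0.95 → 2 s.f., 9.7 × 10⁻² → 2 s.f., 854 → 3 s.f.; limit is 2.
Rounded to 2 significant figures: 3.7 × 10⁻⁴.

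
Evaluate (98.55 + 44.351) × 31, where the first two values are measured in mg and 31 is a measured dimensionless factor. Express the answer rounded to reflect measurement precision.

4.4 × 10³ mg

98.55 mg + 44.351 mg = 142.901 mg; the sum is limited to 2 decimal places (5 s.f.).
Carrying full precision, 142.901 × 31 = 4429.931 mg; 31 has 2 s.f., so the result keeps min(5, 2) = 2 s.f.
Rounded to 2 significant figures: 4.4 × 10³ mg.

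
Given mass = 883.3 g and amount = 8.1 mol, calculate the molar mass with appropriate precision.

molar mass = 883.3 g ÷ 8.1 mol = 109.049382716… g/mol.
883.3 has 4 significant figures; 8.1 has 2.
Division/multiplication keeps the fewest: 2 significant figures.
Rounded: 1.1 × 10² g/mol.

1.1 × 10² g/mol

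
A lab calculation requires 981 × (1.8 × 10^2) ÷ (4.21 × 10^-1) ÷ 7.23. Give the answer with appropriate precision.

5.8 × 10^4

981 × (1.8 × 10^2) ÷ (4.21 × 10^-1) ÷ 7.23 = 58012.4382768…
Multiplication/division keeps the fewest significant figures: 981 → 3 s.f., 1.8 × 10^2 → 2 s.f., 4.21 × 10^-1 → 3 s.f., 7.23 → 3 s.f.; limit is 2.
Rounded to 2 significant figures: 5.8 × 10^4.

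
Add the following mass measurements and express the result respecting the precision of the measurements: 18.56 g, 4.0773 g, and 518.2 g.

18.56 g + 4.0773 g + 518.2 g = 540.8373 g.
Addition/subtraction keeps the fewest decimal places: 18.56 → 2 decimal places, 4.0773 → 4 decimal places, 518.2 → 1 decimal place; limit is 1.
Rounded to 1 decimal place: 540.8 g.

540.8 g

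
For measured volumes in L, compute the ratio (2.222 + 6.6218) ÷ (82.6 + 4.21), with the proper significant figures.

1.02 × 10⁻¹

2.222 + 6.6218 = 8.8438, limited to 3 d.p. → 4 s.f.; 82.6 + 4.21 = 86.81, limited to 1 d.p. → 3 s.f.
Carrying full precision, 8.8438 ÷ 86.81 = 0.101875359982…; keep min(4, 3) = 3 s.f.
Rounded to 3 significant figures: 1.02 × 10⁻¹.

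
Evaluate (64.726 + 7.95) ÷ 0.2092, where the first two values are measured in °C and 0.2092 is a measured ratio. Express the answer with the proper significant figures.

64.726 °C + 7.95 °C = 72.676 °C; the sum is limited to 2 decimal places (4 s.f.).
Carrying full precision, 72.676 ÷ 0.2092 = 347.399617591… °C; 0.2092 has 4 s.f., so the result keeps min(4, 4) = 4 s.f.
Rounded to 4 significant figures: 347.4 °C.

347.4 °C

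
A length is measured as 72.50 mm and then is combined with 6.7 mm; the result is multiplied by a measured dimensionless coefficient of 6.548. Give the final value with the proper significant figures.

519 mm

72.50 mm + 6.7 mm = 79.20 mm; the sum is limited to 1 decimal place (3 s.f.).
Carrying full precision, 79.20 × 6.548 = 518.6016 mm; 6.548 has 4 s.f., so the result keeps min(3, 4) = 3 s.f.
Rounded to 3 significant figures: 519 mm.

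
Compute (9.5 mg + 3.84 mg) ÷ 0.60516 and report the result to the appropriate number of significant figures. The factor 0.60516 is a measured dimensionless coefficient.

22.0 mg

9.5 mg + 3.84 mg = 13.34 mg; the sum is limited to 1 decimal place (3 s.f.).
Carrying full precision, 13.34 ÷ 0.60516 = 22.0437570229… mg; 0.60516 has 5 s.f., so the result keeps min(3, 5) = 3 s.f.
Rounded to 3 significant figures: 22.0 mg.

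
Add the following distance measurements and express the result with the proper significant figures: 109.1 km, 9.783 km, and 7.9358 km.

126.8 km

109.1 km + 9.783 km + 7.9358 km = 126.8188 km.
Addition/subtraction keeps the fewest decimal places: 109.1 → 1 decimal place, 9.783 → 3 decimal places, 7.9358 → 4 decimal places; limit is 1.
Rounded to 1 decimal place: 126.8 km.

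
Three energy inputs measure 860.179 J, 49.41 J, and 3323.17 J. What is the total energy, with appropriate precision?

4232.76 J

860.179 J + 49.41 J + 3323.17 J = 4232.759 J.
Addition/subtraction keeps the fewest decimal places: 860.179 → 3 decimal places, 49.41 → 2 decimal places, 3323.17 → 2 decimal places; limit is 2.
Rounded to 2 decimal places: 4232.76 J.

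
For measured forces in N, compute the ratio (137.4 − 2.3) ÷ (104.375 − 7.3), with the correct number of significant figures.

137.4 − 2.3 = 135.1, limited to 1 d.p. → 4 s.f.; 104.375 − 7.3 = 97.075, limited to 1 d.p. → 3 s.f.
Carrying full precision, 135.1 ÷ 97.075 = 1.3917074427…; keep min(4, 3) = 3 s.f.
Rounded to 3 significant figures: 1.39.

1.39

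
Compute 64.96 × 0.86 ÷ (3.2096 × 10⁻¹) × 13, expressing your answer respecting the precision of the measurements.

2.3 × 10³

64.96 × 0.86 ÷ (3.2096 × 10⁻¹) × 13 = 2262.75174477…
Multiplication/division keeps the fewest significant figures: 64.96 → 4 s.f., 0.86 → 2 s.f., 3.2096 × 10⁻¹ → 5 s.f., 13 → 2 s.f.; limit is 2.
Rounded to 2 significant figures: 2.3 × 10³.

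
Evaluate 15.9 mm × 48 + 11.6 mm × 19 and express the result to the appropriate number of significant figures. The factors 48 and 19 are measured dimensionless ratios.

9.8 × 10² mm

15.9 × 48 = 763.2 → 7.6 × 10² mm (2 s.f., last digit at the 10^1 place).
11.6 × 19 = 220.4 → 2.2 × 10² mm (2 s.f., last digit at the 10^1 place).
Sum: 983.6 mm; keep the coarser place, 10^1.
Result: 9.8 × 10² mm.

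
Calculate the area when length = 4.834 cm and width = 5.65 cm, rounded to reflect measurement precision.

area = 4.834 cm × 5.65 cm = 27.3121 cm².
4.834 has 4 significant figures; 5.65 has 3.
Division/multiplication keeps the fewest: 3 significant figures.
Rounded: 27.3 cm².

27.3 cm²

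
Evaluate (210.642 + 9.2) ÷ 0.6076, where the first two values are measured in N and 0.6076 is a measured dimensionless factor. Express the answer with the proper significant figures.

210.642 N + 9.2 N = 219.842 N; the sum is limited to 1 decimal place (4 s.f.).
Carrying full precision, 219.842 ÷ 0.6076 = 361.820276498… N; 0.6076 has 4 s.f., so the result keeps min(4, 4) = 4 s.f.
Rounded to 4 significant figures: 3.618 × 10^2 N.

3.618 × 10^2 N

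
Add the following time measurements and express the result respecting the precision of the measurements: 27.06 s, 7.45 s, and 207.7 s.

27.06 s + 7.45 s + 207.7 s = 242.21 s.
Addition/subtraction keeps the fewest decimal places: 27.06 → 2 decimal places, 7.45 → 2 decimal places, 207.7 → 1 decimal place; limit is 1.
Rounded to 1 decimal place: 2.422 × 10^2 s.

2.422 × 10^2 s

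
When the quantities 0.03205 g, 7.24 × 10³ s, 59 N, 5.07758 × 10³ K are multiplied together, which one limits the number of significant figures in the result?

59 N

0.03205 g → 4 s.f.; 7.24 × 10³ s → 3 s.f.; 59 N → 2 s.f.; 5.07758 × 10³ K → 6 s.f.
The fewest is 2 significant figures, from 59 N.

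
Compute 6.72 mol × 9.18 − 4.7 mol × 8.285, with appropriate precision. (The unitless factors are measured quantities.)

6.72 × 9.18 = 61.6896 → 61.7 mol (3 s.f., last digit at the 10^-1 place).
4.7 × 8.285 = 38.9395 → 39 mol (2 s.f., last digit at the 10^0 place).
Difference: 22.7501 mol; keep the coarser place, 10^0.
Result: 23 mol.

23 mol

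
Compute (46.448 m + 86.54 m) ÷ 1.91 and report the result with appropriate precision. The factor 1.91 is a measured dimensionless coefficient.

69.6 m

46.448 m + 86.54 m = 132.988 m; the sum is limited to 2 decimal places (5 s.f.).
Carrying full precision, 132.988 ÷ 1.91 = 69.6272251309… m; 1.91 has 3 s.f., so the result keeps min(5, 3) = 3 s.f.
Rounded to 3 significant figures: 69.6 m.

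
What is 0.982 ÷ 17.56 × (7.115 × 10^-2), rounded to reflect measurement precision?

0.00398

0.982 ÷ 17.56 × (7.115 × 10^-2) = 0.00397888952164…
Multiplication/division keeps the fewest significant figures: 0.982 → 3 s.f., 17.56 → 4 s.f., 7.115 × 10^-2 → 4 s.f.; limit is 3.
Rounded to 3 significant figures: 0.00398.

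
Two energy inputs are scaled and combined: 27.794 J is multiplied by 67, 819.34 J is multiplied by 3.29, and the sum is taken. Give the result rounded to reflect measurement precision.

4.6 × 10³ J

27.794 × 67 = 1862.198 → 1.9 × 10³ J (2 s.f., last digit at the 10^2 place).
819.34 × 3.29 = 2695.6286 → 2.70 × 10³ J (3 s.f., last digit at the 10^1 place).
Sum: 4557.8266 J; keep the coarser place, 10^2.
Result: 4.6 × 10³ J.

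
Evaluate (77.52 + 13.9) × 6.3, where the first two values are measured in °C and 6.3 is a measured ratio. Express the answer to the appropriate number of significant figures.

77.52 °C + 13.9 °C = 91.42 °C; the sum is limited to 1 decimal place (3 s.f.).
Carrying full precision, 91.42 × 6.3 = 575.946 °C; 6.3 has 2 s.f., so the result keeps min(3, 2) = 2 s.f.
Rounded to 2 significant figures: 5.8 × 10² °C.

5.8 × 10² °C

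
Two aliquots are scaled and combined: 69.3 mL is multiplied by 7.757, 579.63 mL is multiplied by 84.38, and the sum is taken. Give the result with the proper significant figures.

69.3 × 7.757 = 537.5601 → 538 mL (3 s.f., last digit at the 10^0 place).
579.63 × 84.38 = 48909.1794 → 4.891 × 10⁴ mL (4 s.f., last digit at the 10^1 place).
Sum: 49446.7395 mL; keep the coarser place, 10^1.
Result: 4.945 × 10⁴ mL.

4.945 × 10⁴ mL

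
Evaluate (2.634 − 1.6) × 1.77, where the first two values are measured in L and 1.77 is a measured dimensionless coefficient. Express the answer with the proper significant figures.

1.8 L

2.634 L − 1.6 L = 1.034 L; the difference is limited to 1 decimal place (2 s.f.).
Carrying full precision, 1.034 × 1.77 = 1.83018 L; 1.77 has 3 s.f., so the result keeps min(2, 3) = 2 s.f.
Rounded to 2 significant figures: 1.8 L.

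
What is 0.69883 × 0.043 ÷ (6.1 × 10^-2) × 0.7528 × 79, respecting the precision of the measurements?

29

0.69883 × 0.043 ÷ (6.1 × 10^-2) × 0.7528 × 79 = 29.2965758021…
Multiplication/division keeps the fewest significant figures: 0.69883 → 5 s.f., 0.043 → 2 s.f., 6.1 × 10^-2 → 2 s.f., 0.7528 → 4 s.f., 79 → 2 s.f.; limit is 2.
Rounded to 2 significant figures: 29.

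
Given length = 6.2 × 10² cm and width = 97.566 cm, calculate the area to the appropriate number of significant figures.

6.0 × 10⁴ cm²

area = 6.2 × 10² cm × 97.566 cm = 60490.92 cm².
6.2 × 10² has 2 significant figures; 97.566 has 5.
Division/multiplication keeps the fewest: 2 significant figures.
Rounded: 6.0 × 10⁴ cm².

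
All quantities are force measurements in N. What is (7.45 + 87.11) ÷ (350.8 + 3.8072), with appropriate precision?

0.2667

7.45 + 87.11 = 94.56, limited to 2 d.p. → 4 s.f.; 350.8 + 3.8072 = 354.6072, limited to 1 d.p. → 4 s.f.
Carrying full precision, 94.56 ÷ 354.6072 = 0.266661252225…; keep min(4, 4) = 4 s.f.
Rounded to 4 significant figures: 0.2667.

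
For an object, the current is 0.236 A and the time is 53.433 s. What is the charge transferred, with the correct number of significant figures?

12.6 C

charge transferred = 0.236 A × 53.433 s = 12.610188 C.
0.236 has 3 significant figures; 53.433 has 5.
Division/multiplication keeps the fewest: 3 significant figures.
Rounded: 12.6 C.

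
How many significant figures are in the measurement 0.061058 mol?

0.061058: leading zeros are not significant; zeros between nonzero digits are significant.

5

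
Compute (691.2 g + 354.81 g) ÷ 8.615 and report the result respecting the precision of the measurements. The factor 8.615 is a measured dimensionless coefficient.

691.2 g + 354.81 g = 1046.01 g; the sum is limited to 1 decimal place (5 s.f.).
Carrying full precision, 1046.01 ÷ 8.615 = 121.417295415… g; 8.615 has 4 s.f., so the result keeps min(5, 4) = 4 s.f.
Rounded to 4 significant figures: 1.214 × 10^2 g.

1.214 × 10^2 g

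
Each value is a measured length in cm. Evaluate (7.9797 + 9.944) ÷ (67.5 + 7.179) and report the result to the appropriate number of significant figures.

7.9797 + 9.944 = 17.9237, limited to 3 d.p. → 5 s.f.; 67.5 + 7.179 = 74.679, limited to 1 d.p. → 3 s.f.
Carrying full precision, 17.9237 ÷ 74.679 = 0.240009909078…; keep min(5, 3) = 3 s.f.
Rounded to 3 significant figures: 0.240.

0.240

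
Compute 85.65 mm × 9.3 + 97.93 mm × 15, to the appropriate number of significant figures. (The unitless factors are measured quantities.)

2.3 × 10³ mm

85.65 × 9.3 = 796.545 → 8.0 × 10² mm (2 s.f., last digit at the 10^1 place).
97.93 × 15 = 1468.95 → 1.5 × 10³ mm (2 s.f., last digit at the 10^2 place).
Sum: 2265.495 mm; keep the coarser place, 10^2.
Result: 2.3 × 10³ mm.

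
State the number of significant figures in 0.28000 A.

5

0.28000: leading zeros are not significant; trailing zeros after a decimal point are significant.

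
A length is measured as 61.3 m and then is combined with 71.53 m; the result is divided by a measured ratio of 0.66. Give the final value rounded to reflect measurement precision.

2.0 × 10^2 m

61.3 m + 71.53 m = 132.83 m; the sum is limited to 1 decimal place (4 s.f.).
Carrying full precision, 132.83 ÷ 0.66 = 201.257575758… m; 0.66 has 2 s.f., so the result keeps min(4, 2) = 2 s.f.
Rounded to 2 significant figures: 2.0 × 10^2 m.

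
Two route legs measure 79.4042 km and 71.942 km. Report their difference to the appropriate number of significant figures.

79.4042 km − 71.942 km = 7.4622 km.
Addition/subtraction keeps the fewest decimal places: 79.4042 → 4 decimal places, 71.942 → 3 decimal places; limit is 3.
Rounded to 3 decimal places: 7.462 km.

7.462 km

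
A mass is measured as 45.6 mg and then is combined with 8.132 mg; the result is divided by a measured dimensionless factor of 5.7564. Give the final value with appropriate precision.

9.33 mg

45.6 mg + 8.132 mg = 53.732 mg; the sum is limited to 1 decimal place (3 s.f.).
Carrying full precision, 53.732 ÷ 5.7564 = 9.33430616357… mg; 5.7564 has 5 s.f., so the result keeps min(3, 5) = 3 s.f.
Rounded to 3 significant figures: 9.33 mg.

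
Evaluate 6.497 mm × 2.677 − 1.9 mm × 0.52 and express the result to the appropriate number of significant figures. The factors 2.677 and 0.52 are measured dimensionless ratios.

6.497 × 2.677 = 17.392469 → 17.39 mm (4 s.f., last digit at the 10^-2 place).
1.9 × 0.52 = 0.988 → 0.99 mm (2 s.f., last digit at the 10^-2 place).
Difference: 16.404469 mm; keep the coarser place, 10^-2.
Result: 16.40 mm.

16.40 mm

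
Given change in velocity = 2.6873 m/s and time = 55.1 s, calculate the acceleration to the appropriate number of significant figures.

0.0488 m/s²

acceleration = 2.6873 m/s ÷ 55.1 s = 0.0487713248639… m/s².
2.6873 has 5 significant figures; 55.1 has 3.
Division/multiplication keeps the fewest: 3 significant figures.
Rounded: 0.0488 m/s².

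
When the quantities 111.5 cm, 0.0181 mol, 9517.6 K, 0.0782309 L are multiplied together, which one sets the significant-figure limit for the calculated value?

0.0181 mol

111.5 cm → 4 s.f.; 0.0181 mol → 3 s.f.; 9517.6 K → 5 s.f.; 0.0782309 L → 6 s.f.
The fewest is 3 significant figures, from 0.0181 mol.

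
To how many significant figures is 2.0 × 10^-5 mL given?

2.0 × 10^-5: in scientific notation every digit of the coefficient is significant.

2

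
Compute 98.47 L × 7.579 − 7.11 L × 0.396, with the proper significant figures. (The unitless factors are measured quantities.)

98.47 × 7.579 = 746.30413 → 746.3 L (4 s.f., last digit at the 10^-1 place).
7.11 × 0.396 = 2.81556 → 2.82 L (3 s.f., last digit at the 10^-2 place).
Difference: 743.48857 L; keep the coarser place, 10^-1.
Result: 743.5 L.

743.5 L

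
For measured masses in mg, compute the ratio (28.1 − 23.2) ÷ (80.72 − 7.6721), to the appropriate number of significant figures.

28.1 − 23.2 = 4.9, limited to 1 d.p. → 2 s.f.; 80.72 − 7.6721 = 73.0479, limited to 2 d.p. → 4 s.f.
Carrying full precision, 4.9 ÷ 73.0479 = 0.0670792726417…; keep min(2, 4) = 2 s.f.
Rounded to 2 significant figures: 0.067.

0.067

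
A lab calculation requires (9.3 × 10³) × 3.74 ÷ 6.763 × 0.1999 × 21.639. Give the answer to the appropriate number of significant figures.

2.2 × 10⁴

(9.3 × 10³) × 3.74 ÷ 6.763 × 0.1999 × 21.639 = 22246.6767456…
Multiplication/division keeps the fewest significant figures: 9.3 × 10³ → 2 s.f., 3.74 → 3 s.f., 6.763 → 4 s.f., 0.1999 → 4 s.f., 21.639 → 5 s.f.; limit is 2.
Rounded to 2 significant figures: 2.2 × 10⁴.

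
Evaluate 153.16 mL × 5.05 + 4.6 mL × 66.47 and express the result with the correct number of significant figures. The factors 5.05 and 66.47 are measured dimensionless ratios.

153.16 × 5.05 = 773.458 → 773 mL (3 s.f., last digit at the 10^0 place).
4.6 × 66.47 = 305.762 → 3.1 × 10^2 mL (2 s.f., last digit at the 10^1 place).
Sum: 1079.22 mL; keep the coarser place, 10^1.
Result: 1.08 × 10^3 mL.

1.08 × 10^3 mL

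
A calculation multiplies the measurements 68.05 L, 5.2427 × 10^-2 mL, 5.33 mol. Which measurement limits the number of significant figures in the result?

68.05 L → 4 s.f.; 5.2427 × 10^-2 mL → 5 s.f.; 5.33 mol → 3 s.f.
The fewest is 3 significant figures, from 5.33 mol.

5.33 mol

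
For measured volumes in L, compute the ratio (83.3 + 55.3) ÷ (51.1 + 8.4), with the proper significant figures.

2.33

83.3 + 55.3 = 138.6, limited to 1 d.p. → 4 s.f.; 51.1 + 8.4 = 59.5, limited to 1 d.p. → 3 s.f.
Carrying full precision, 138.6 ÷ 59.5 = 2.32941176471…; keep min(4, 3) = 3 s.f.
Rounded to 3 significant figures: 2.33.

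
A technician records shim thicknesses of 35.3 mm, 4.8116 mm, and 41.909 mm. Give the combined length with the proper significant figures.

35.3 mm + 4.8116 mm + 41.909 mm = 82.0206 mm.
Addition/subtraction keeps the fewest decimal places: 35.3 → 1 decimal place, 4.8116 → 4 decimal places, 41.909 → 3 decimal places; limit is 1.
Rounded to 1 decimal place: 82.0 mm.

82.0 mm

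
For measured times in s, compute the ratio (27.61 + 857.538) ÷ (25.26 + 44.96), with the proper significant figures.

27.61 + 857.538 = 885.148, limited to 2 d.p. → 5 s.f.; 25.26 + 44.96 = 70.22, limited to 2 d.p. → 4 s.f.
Carrying full precision, 885.148 ÷ 70.22 = 12.6053545998…; keep min(5, 4) = 4 s.f.
Rounded to 4 significant figures: 12.61.

12.61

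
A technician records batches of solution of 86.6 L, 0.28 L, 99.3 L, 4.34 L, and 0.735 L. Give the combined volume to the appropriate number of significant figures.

191.3 L

86.6 L + 0.28 L + 99.3 L + 4.34 L + 0.735 L = 191.255 L.
Addition/subtraction keeps the fewest decimal places: 86.6 → 1 decimal place, 0.28 → 2 decimal places, 99.3 → 1 decimal place, 4.34 → 2 decimal places, 0.735 → 3 decimal places; limit is 1.
Rounded to 1 decimal place: 191.3 L.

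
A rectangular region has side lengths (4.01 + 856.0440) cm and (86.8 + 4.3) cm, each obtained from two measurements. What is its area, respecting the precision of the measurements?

7.84 × 10⁴ cm²

4.01 + 856.0440 = 860.0540, limited to 2 d.p. → 5 s.f.; 86.8 + 4.3 = 91.1, limited to 1 d.p. → 3 s.f.
Carrying full precision, 860.0540 × 91.1 = 78350.9194; keep min(5, 3) = 3 s.f.
Rounded to 3 significant figures: 7.84 × 10⁴ cm².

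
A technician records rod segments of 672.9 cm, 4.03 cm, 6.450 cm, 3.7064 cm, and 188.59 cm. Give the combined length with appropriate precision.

875.7 cm

672.9 cm + 4.03 cm + 6.450 cm + 3.7064 cm + 188.59 cm = 875.6764 cm.
Addition/subtraction keeps the fewest decimal places: 672.9 → 1 decimal place, 4.03 → 2 decimal places, 6.450 → 3 decimal places, 3.7064 → 4 decimal places, 188.59 → 2 decimal places; limit is 1.
Rounded to 1 decimal place: 875.7 cm.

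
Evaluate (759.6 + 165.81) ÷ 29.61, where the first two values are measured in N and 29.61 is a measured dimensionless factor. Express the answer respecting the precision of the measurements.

759.6 N + 165.81 N = 925.41 N; the sum is limited to 1 decimal place (4 s.f.).
Carrying full precision, 925.41 ÷ 29.61 = 31.2532928065… N; 29.61 has 4 s.f., so the result keeps min(4, 4) = 4 s.f.
Rounded to 4 significant figures: 31.25 N.

31.25 N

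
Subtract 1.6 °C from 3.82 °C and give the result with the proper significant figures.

3.82 °C − 1.6 °C = 2.22 °C.
Addition/subtraction keeps the fewest decimal places: 3.82 → 2 decimal places, 1.6 → 1 decimal place; limit is 1.
Rounded to 1 decimal place: 2.2 °C.

2.2 °C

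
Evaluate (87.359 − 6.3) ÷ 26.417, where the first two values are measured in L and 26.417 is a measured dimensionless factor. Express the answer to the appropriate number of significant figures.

87.359 L − 6.3 L = 81.059 L; the difference is limited to 1 decimal place (3 s.f.).
Carrying full precision, 81.059 ÷ 26.417 = 3.06844077677… L; 26.417 has 5 s.f., so the result keeps min(3, 5) = 3 s.f.
Rounded to 3 significant figures: 3.07 L.

3.07 L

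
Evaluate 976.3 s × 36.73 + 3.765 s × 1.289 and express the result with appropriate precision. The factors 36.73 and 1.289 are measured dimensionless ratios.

976.3 × 36.73 = 35859.499 → 3.586 × 10^4 s (4 s.f., last digit at the 10^1 place).
3.765 × 1.289 = 4.853085 → 4.853 s (4 s.f., last digit at the 10^-3 place).
Sum: 35864.352085 s; keep the coarser place, 10^1.
Result: 3.586 × 10^4 s.

3.586 × 10^4 s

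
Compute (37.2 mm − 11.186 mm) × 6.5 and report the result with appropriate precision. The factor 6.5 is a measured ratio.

1.7 × 10² mm

37.2 mm − 11.186 mm = 26.014 mm; the difference is limited to 1 decimal place (3 s.f.).
Carrying full precision, 26.014 × 6.5 = 169.091 mm; 6.5 has 2 s.f., so the result keeps min(3, 2) = 2 s.f.
Rounded to 2 significant figures: 1.7 × 10² mm.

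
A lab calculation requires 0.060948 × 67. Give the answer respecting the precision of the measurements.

0.060948 × 67 = 4.083516
Multiplication/division keeps the fewest significant figures: 0.060948 → 5 s.f., 67 → 2 s.f.; limit is 2.
Rounded to 2 significant figures: 4.1.

4.1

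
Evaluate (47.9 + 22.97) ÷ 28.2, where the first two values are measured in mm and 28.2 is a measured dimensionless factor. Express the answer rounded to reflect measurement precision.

47.9 mm + 22.97 mm = 70.87 mm; the sum is limited to 1 decimal place (3 s.f.).
Carrying full precision, 70.87 ÷ 28.2 = 2.51312056738… mm; 28.2 has 3 s.f., so the result keeps min(3, 3) = 3 s.f.
Rounded to 3 significant figures: 2.51 mm.

2.51 mm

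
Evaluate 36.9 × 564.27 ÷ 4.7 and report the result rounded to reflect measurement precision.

4.4 × 10^3

36.9 × 564.27 ÷ 4.7 = 4430.11978723…
Multiplication/division keeps the fewest significant figures: 36.9 → 3 s.f., 564.27 → 5 s.f., 4.7 → 2 s.f.; limit is 2.
Rounded to 2 significant figures: 4.4 × 10^3.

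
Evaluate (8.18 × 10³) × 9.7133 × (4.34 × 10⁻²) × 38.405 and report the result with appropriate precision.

1.32 × 10⁵

(8.18 × 10³) × 9.7133 × (4.34 × 10⁻²) × 38.405 = 132433.423179…
Multiplication/division keeps the fewest significant figures: 8.18 × 10³ → 3 s.f., 9.7133 → 5 s.f., 4.34 × 10⁻² → 3 s.f., 38.405 → 5 s.f.; limit is 3.
Rounded to 3 significant figures: 1.32 × 10⁵.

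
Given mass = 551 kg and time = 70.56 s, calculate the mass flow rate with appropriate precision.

mass flow rate = 551 kg ÷ 70.56 s = 7.8089569161… kg/s.
551 has 3 significant figures; 70.56 has 4.
Division/multiplication keeps the fewest: 3 significant figures.
Rounded: 7.81 kg/s.

7.81 kg/s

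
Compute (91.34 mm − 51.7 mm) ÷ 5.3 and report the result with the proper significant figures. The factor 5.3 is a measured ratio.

7.5 mm

91.34 mm − 51.7 mm = 39.64 mm; the difference is limited to 1 decimal place (3 s.f.).
Carrying full precision, 39.64 ÷ 5.3 = 7.47924528302… mm; 5.3 has 2 s.f., so the result keeps min(3, 2) = 2 s.f.
Rounded to 2 significant figures: 7.5 mm.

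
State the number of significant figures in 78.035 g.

5

78.035: zeros between nonzero digits are significant.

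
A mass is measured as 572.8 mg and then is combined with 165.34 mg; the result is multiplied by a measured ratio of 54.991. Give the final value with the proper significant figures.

572.8 mg + 165.34 mg = 738.14 mg; the sum is limited to 1 decimal place (4 s.f.).
Carrying full precision, 738.14 × 54.991 = 40591.05674 mg; 54.991 has 5 s.f., so the result keeps min(4, 5) = 4 s.f.
Rounded to 4 significant figures: 4.059 × 10⁴ mg.

4.059 × 10⁴ mg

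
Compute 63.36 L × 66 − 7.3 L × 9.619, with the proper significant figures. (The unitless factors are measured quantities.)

4.1 × 10³ L

63.36 × 66 = 4181.76 → 4.2 × 10³ L (2 s.f., last digit at the 10^2 place).
7.3 × 9.619 = 70.2187 → 70. L (2 s.f., last digit at the 10^0 place).
Difference: 4111.5413 L; keep the coarser place, 10^2.
Result: 4.1 × 10³ L.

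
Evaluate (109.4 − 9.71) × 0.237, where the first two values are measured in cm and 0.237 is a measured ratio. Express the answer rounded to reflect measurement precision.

109.4 cm − 9.71 cm = 99.69 cm; the difference is limited to 1 decimal place (3 s.f.).
Carrying full precision, 99.69 × 0.237 = 23.62653 cm; 0.237 has 3 s.f., so the result keeps min(3, 3) = 3 s.f.
Rounded to 3 significant figures: 23.6 cm.

23.6 cm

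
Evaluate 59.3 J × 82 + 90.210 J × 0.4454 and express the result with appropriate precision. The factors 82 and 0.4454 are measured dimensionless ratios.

4.9 × 10^3 J

59.3 × 82 = 4862.6 → 4.9 × 10^3 J (2 s.f., last digit at the 10^2 place).
90.210 × 0.4454 = 40.179534 → 40.18 J (4 s.f., last digit at the 10^-2 place).
Sum: 4902.779534 J; keep the coarser place, 10^2.
Result: 4.9 × 10^3 J.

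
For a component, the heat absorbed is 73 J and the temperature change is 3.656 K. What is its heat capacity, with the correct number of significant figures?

2.0 × 10¹ J/K

heat capacity = 73 J ÷ 3.656 K = 19.9671772429… J/K.
73 has 2 significant figures; 3.656 has 4.
Division/multiplication keeps the fewest: 2 significant figures.
Rounded: 2.0 × 10¹ J/K.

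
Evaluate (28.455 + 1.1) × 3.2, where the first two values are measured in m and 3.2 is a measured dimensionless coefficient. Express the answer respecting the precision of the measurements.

28.455 m + 1.1 m = 29.555 m; the sum is limited to 1 decimal place (3 s.f.).
Carrying full precision, 29.555 × 3.2 = 94.576 m; 3.2 has 2 s.f., so the result keeps min(3, 2) = 2 s.f.
Rounded to 2 significant figures: 95 m.

95 m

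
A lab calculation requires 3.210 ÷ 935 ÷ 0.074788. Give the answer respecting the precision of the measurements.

3.210 ÷ 935 ÷ 0.074788 = 0.0459051596541…
Multiplication/division keeps the fewest significant figures: 3.210 → 4 s.f., 935 → 3 s.f., 0.074788 → 5 s.f.; limit is 3.
Rounded to 3 significant figures: 0.0459.

0.0459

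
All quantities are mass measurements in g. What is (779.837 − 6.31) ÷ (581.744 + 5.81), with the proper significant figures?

1.3165

779.837 − 6.31 = 773.527, limited to 2 d.p. → 5 s.f.; 581.744 + 5.81 = 587.554, limited to 2 d.p. → 5 s.f.
Carrying full precision, 773.527 ÷ 587.554 = 1.31652069427…; keep min(5, 5) = 5 s.f.
Rounded to 5 significant figures: 1.3165.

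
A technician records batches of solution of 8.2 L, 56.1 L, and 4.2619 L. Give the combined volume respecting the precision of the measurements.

68.6 L

8.2 L + 56.1 L + 4.2619 L = 68.5619 L.
Addition/subtraction keeps the fewest decimal places: 8.2 → 1 decimal place, 56.1 → 1 decimal place, 4.2619 → 4 decimal places; limit is 1.
Rounded to 1 decimal place: 68.6 L.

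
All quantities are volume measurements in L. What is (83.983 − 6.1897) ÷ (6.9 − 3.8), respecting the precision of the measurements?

83.983 − 6.1897 = 77.7933, limited to 3 d.p. → 5 s.f.; 6.9 − 3.8 = 3.1, limited to 1 d.p. → 2 s.f.
Carrying full precision, 77.7933 ÷ 3.1 = 25.0946129032…; keep min(5, 2) = 2 s.f.
Rounded to 2 significant figures: 25.

25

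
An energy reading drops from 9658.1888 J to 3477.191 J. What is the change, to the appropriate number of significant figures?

6180.998 J

9658.1888 J − 3477.191 J = 6180.9978 J.
Addition/subtraction keeps the fewest decimal places: 9658.1888 → 4 decimal places, 3477.191 → 3 decimal places; limit is 3.
Rounded to 3 decimal places: 6180.998 J.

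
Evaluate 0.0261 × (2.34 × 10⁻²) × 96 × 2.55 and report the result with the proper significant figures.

0.0261 × (2.34 × 10⁻²) × 96 × 2.55 = 0.149509152
Multiplication/division keeps the fewest significant figures: 0.0261 → 3 s.f., 2.34 × 10⁻² → 3 s.f., 96 → 2 s.f., 2.55 → 3 s.f.; limit is 2.
Rounded to 2 significant figures: 0.15.

0.15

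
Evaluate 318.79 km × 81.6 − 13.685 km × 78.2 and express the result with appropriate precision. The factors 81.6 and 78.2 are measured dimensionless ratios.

318.79 × 81.6 = 26013.264 → 2.60 × 10^4 km (3 s.f., last digit at the 10^2 place).
13.685 × 78.2 = 1070.167 → 1.07 × 10^3 km (3 s.f., last digit at the 10^1 place).
Difference: 24943.097 km; keep the coarser place, 10^2.
Result: 2.49 × 10^4 km.

2.49 × 10^4 km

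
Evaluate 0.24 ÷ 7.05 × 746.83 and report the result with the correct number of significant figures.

0.24 ÷ 7.05 × 746.83 = 25.424
Multiplication/division keeps the fewest significant figures: 0.24 → 2 s.f., 7.05 → 3 s.f., 746.83 → 5 s.f.; limit is 2.
Rounded to 2 significant figures: 25.

25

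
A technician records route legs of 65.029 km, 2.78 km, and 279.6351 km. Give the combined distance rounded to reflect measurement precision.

65.029 km + 2.78 km + 279.6351 km = 347.4441 km.
Addition/subtraction keeps the fewest decimal places: 65.029 → 3 decimal places, 2.78 → 2 decimal places, 279.6351 → 4 decimal places; limit is 2.
Rounded to 2 decimal places: 347.44 km.

347.44 km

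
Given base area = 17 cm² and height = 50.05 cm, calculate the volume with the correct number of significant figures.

volume = 17 cm² × 50.05 cm = 850.85 cm³.
17 has 2 significant figures; 50.05 has 4.
Division/multiplication keeps the fewest: 2 significant figures.
Rounded: 8.5 × 10² cm³.

8.5 × 10² cm³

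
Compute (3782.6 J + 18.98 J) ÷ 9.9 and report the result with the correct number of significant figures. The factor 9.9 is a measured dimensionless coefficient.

3782.6 J + 18.98 J = 3801.58 J; the sum is limited to 1 decimal place (5 s.f.).
Carrying full precision, 3801.58 ÷ 9.9 = 383.997979798… J; 9.9 has 2 s.f., so the result keeps min(5, 2) = 2 s.f.
Rounded to 2 significant figures: 3.8 × 10² J.

3.8 × 10² J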